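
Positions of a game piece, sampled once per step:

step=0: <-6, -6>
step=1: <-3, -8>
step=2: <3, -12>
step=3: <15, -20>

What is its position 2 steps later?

Consecutive displacements <+3, -2>, <+6, -4>, <+12, -8> scale by a factor of 2 each step.
step 4: <15, -20> + <+24, -16> → <39, -36>
step 5: <39, -36> + <+48, -32> → <87, -68>

<87, -68>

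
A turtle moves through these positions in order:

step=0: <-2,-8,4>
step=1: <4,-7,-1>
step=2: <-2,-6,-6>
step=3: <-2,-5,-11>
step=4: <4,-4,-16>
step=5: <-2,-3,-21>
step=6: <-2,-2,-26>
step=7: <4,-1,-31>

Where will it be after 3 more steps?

<4,2,-46>

The first coordinate repeats the cycle [-2, 4, -2] with period 3; step 10 mod 3 = 1, giving 4.
The second coordinate changes by +1 each step, so at step 10 it is -8 + 10·(1) = 2.
The third coordinate changes by -5 each step, so at step 10 it is 4 + 10·(-5) = -46.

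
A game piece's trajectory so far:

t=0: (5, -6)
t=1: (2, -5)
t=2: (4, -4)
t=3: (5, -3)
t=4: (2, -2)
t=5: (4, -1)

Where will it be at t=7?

First: cycles through 5, 2, 4 every 3 steps. Step 7 lands at position 1 of the cycle → 2.
Second: linear, +1 per step → 1 at step 7.

(2, 1)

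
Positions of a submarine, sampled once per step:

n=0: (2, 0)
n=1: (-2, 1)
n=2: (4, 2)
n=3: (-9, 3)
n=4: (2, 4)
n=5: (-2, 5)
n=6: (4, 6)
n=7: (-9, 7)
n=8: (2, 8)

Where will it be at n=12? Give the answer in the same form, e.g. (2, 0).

(2, 12)

First: cycles through 2, -2, 4, -9 every 4 steps. Step 12 lands at position 0 of the cycle → 2.
Second: linear, +1 per step → 12 at step 12.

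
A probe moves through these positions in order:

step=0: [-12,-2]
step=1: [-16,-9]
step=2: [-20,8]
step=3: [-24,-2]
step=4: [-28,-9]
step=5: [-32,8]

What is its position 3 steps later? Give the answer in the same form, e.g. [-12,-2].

[-44,8]

The first coordinate changes by -4 each step, so at step 8 it is -12 + 8·(-4) = -44.
The second coordinate repeats the cycle [-2, -9, 8] with period 3; step 8 mod 3 = 2, giving 8.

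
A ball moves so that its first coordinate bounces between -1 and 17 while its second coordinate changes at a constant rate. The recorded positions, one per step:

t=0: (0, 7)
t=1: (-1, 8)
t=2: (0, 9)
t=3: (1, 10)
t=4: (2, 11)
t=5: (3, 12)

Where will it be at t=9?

(7, 16)

The first coordinate travels 1 per step and bounces off the walls at -1 and 17.
  step 6: 3 → 4
  step 7: 4 → 5
  step 8: 5 → 6
  step 9: 6 → 7
The second coordinate changes by +1 each step: at step 9 it is 16.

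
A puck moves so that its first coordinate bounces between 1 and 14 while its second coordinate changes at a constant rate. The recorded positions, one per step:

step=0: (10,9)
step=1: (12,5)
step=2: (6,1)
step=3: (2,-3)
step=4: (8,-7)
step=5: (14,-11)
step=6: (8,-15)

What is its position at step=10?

(10,-31)

The first coordinate reflects between 1 and 14, moving 6 per step.
  step 7: 8 → 2
  step 8: 2 → 6
  step 9: 6 → 12
  step 10: 12 → 10
The second coordinate changes by -4 each step: at step 10 it is -31.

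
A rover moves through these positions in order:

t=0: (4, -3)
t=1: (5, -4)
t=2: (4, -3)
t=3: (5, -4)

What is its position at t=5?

Step-to-step displacements: (+1, -1), (-1, +1), (+1, -1); each is -1× the previous.
step 4: (5, -4) + (-1, +1) → (4, -3)
step 5: (4, -3) + (+1, -1) → (5, -4)

(5, -4)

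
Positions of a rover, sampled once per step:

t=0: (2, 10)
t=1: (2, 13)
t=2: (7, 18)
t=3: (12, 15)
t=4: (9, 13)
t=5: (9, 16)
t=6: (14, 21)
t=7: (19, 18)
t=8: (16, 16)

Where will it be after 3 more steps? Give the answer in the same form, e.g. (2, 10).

(26, 21)

Step-to-step displacements: (+0, +3), (+5, +5), (+5, -3), (-3, -2), (+0, +3), (+5, +5), (+5, -3), (-3, -2) — a repeating cycle of length 4.
step 9: apply (+0, +3) → (16, 19)
step 10: apply (+5, +5) → (21, 24)
step 11: apply (+5, -3) → (26, 21)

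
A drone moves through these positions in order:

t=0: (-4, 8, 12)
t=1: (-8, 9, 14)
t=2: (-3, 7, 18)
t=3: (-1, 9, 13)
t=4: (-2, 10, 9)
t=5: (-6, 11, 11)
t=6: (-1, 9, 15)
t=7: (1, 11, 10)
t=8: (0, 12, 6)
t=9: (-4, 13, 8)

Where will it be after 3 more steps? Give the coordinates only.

The moves between consecutive positions are (-4, +1, +2), (+5, -2, +4), (+2, +2, -5), (-1, +1, -4), (-4, +1, +2), (+5, -2, +4), (+2, +2, -5), (-1, +1, -4), (-4, +1, +2); they repeat the 4-cycle [(-4, +1, +2), (+5, -2, +4), (+2, +2, -5), (-1, +1, -4)].
step 10: apply (+5, -2, +4) → (1, 11, 12)
step 11: apply (+2, +2, -5) → (3, 13, 7)
step 12: apply (-1, +1, -4) → (2, 14, 3)

(2, 14, 3)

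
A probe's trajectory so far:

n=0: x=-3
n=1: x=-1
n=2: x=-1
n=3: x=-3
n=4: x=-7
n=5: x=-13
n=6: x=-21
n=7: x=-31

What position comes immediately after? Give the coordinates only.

x=-43

Taking differences between consecutive positions: +2, +0, -2, -4, -6, -8, -10. These grow by -2 each step.
step 8: -31 − 12 → x=-43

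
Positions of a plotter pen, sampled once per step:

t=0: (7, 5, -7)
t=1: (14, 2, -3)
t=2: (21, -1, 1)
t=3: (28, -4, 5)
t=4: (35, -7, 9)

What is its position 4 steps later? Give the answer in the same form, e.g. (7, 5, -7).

Each step adds (+7, -3, +4) to the position.
step 5: (35, -7, 9) + (+7, -3, +4) → (42, -10, 13)
step 6: (42, -10, 13) + (+7, -3, +4) → (49, -13, 17)
step 7: (49, -13, 17) + (+7, -3, +4) → (56, -16, 21)
step 8: (56, -16, 21) + (+7, -3, +4) → (63, -19, 25)

(63, -19, 25)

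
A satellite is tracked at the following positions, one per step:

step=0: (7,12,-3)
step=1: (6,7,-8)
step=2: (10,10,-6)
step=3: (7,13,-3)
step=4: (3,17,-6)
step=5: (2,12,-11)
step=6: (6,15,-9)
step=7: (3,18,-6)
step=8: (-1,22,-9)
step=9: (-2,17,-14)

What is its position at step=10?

Step-to-step displacements: (-1,-5,-5), (+4,+3,+2), (-3,+3,+3), (-4,+4,-3), (-1,-5,-5), (+4,+3,+2), (-3,+3,+3), (-4,+4,-3), (-1,-5,-5) — a repeating cycle of length 4.
step 10: apply (+4,+3,+2) → (2,20,-12)

(2,20,-12)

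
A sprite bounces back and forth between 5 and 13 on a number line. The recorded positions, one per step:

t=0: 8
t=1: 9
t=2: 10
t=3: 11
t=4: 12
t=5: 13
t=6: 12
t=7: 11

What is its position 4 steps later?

The value reflects between 5 and 13, moving 1 per step.
  step 8: 11 → 10
  step 9: 10 → 9
  step 10: 9 → 8
  step 11: 8 → 7

7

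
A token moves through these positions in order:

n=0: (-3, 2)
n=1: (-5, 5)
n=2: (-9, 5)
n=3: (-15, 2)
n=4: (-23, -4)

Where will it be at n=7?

First differences are (-2, +3), (-4, +0), (-6, -3), (-8, -6); their common second difference is (-2, -3) (constant acceleration).
step 5: (-23, -4) + (-10, -9) → (-33, -13)
step 6: (-33, -13) + (-12, -12) → (-45, -25)
step 7: (-45, -25) + (-14, -15) → (-59, -40)

(-59, -40)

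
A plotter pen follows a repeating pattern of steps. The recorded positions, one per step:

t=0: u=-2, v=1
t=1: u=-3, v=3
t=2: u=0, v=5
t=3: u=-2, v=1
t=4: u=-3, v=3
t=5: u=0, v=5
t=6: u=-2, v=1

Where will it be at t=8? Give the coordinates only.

u=0, v=5

Step-to-step displacements: (-1, +2), (+3, +2), (-2, -4), (-1, +2), (+3, +2), (-2, -4) — a repeating cycle of length 3.
step 7: apply (-1, +2) → u=-3, v=3
step 8: apply (+3, +2) → u=0, v=5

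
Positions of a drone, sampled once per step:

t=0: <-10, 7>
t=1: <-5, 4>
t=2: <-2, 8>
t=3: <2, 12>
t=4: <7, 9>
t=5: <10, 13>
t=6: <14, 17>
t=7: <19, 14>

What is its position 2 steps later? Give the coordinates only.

Step-to-step displacements: <+5, -3>, <+3, +4>, <+4, +4>, <+5, -3>, <+3, +4>, <+4, +4>, <+5, -3> — a repeating cycle of length 3.
step 8: apply <+3, +4> → <22, 18>
step 9: apply <+4, +4> → <26, 22>

<26, 22>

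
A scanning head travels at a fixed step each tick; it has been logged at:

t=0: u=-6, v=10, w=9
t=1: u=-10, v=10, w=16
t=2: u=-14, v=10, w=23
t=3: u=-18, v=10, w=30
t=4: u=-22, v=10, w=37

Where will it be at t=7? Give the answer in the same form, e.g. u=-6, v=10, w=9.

Each step adds (-4, +0, +7) to the position.
step 5: u=-22, v=10, w=37 + (-4, +0, +7) → u=-26, v=10, w=44
step 6: u=-26, v=10, w=44 + (-4, +0, +7) → u=-30, v=10, w=51
step 7: u=-30, v=10, w=51 + (-4, +0, +7) → u=-34, v=10, w=58

u=-34, v=10, w=58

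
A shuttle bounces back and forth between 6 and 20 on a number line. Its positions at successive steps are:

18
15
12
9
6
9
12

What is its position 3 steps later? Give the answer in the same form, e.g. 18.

The value travels 3 per step and bounces off the walls at 6 and 20.
  step 7: 12 → 15
  step 8: 15 → 18
  step 9: 18 → 19

19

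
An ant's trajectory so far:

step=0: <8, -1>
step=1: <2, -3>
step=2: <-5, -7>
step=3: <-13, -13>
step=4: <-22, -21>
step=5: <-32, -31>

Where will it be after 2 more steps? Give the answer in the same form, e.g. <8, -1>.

Taking differences between consecutive positions: <-6, -2>, <-7, -4>, <-8, -6>, <-9, -8>, <-10, -10>. These grow by <-1, -2> each step.
step 6: <-32, -31> + <-11, -12> → <-43, -43>
step 7: <-43, -43> + <-12, -14> → <-55, -57>

<-55, -57>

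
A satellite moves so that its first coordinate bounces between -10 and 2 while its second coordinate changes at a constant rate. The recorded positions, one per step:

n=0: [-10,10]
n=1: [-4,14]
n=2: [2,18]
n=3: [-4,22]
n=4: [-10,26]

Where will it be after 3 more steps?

[-4,38]

The first coordinate reflects between -10 and 2, moving 6 per step.
  step 5: -10 → -4
  step 6: -4 → 2
  step 7: 2 → -4
The second coordinate changes by +4 each step: at step 7 it is 38.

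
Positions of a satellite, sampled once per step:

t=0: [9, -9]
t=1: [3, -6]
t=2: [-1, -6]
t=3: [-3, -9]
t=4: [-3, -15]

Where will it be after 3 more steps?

Taking differences between consecutive positions: [-6, +3], [-4, +0], [-2, -3], [+0, -6]. These grow by [+2, -3] each step.
step 5: [-3, -15] + [+2, -9] → [-1, -24]
step 6: [-1, -24] + [+4, -12] → [3, -36]
step 7: [3, -36] + [+6, -15] → [9, -51]

[9, -51]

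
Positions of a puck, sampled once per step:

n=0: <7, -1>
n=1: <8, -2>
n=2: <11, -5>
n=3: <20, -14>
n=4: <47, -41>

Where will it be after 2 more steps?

Consecutive displacements <+1, -1>, <+3, -3>, <+9, -9>, <+27, -27> scale by a factor of 3 each step.
step 5: <47, -41> + <+81, -81> → <128, -122>
step 6: <128, -122> + <+243, -243> → <371, -365>

<371, -365>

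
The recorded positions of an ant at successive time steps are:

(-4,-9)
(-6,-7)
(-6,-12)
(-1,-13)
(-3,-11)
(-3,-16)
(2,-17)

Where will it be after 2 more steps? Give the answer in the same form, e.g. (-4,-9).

Step-to-step displacements: (-2,+2), (+0,-5), (+5,-1), (-2,+2), (+0,-5), (+5,-1) — a repeating cycle of length 3.
step 7: apply (-2,+2) → (0,-15)
step 8: apply (+0,-5) → (0,-20)

(0,-20)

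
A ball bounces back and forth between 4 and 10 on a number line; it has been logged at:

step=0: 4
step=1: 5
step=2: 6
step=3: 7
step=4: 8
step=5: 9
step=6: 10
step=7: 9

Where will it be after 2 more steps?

7

The value reflects between 4 and 10, moving 1 per step.
  step 8: 9 → 8
  step 9: 8 → 7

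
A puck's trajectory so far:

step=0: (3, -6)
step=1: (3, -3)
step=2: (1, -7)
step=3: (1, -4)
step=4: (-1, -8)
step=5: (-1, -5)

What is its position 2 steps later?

(-3, -6)

Differencing gives (+0, +3), (-2, -4), (+0, +3), (-2, -4), (+0, +3). This is the pattern (+0, +3), (-2, -4) repeated.
step 6: apply (-2, -4) → (-3, -9)
step 7: apply (+0, +3) → (-3, -6)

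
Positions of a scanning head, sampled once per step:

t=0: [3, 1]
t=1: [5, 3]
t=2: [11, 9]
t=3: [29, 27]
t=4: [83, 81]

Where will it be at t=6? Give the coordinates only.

The jumps are [+2, +2], [+6, +6], [+18, +18], [+54, +54] — a geometric progression with ratio 3.
step 5: [83, 81] + [+162, +162] → [245, 243]
step 6: [245, 243] + [+486, +486] → [731, 729]

[731, 729]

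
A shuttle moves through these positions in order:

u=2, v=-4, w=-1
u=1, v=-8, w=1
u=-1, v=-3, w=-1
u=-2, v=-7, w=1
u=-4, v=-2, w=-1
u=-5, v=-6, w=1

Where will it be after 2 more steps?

Differencing gives (-1, -4, +2), (-2, +5, -2), (-1, -4, +2), (-2, +5, -2), (-1, -4, +2). This is the pattern (-1, -4, +2), (-2, +5, -2) repeated.
step 6: apply (-2, +5, -2) → u=-7, v=-1, w=-1
step 7: apply (-1, -4, +2) → u=-8, v=-5, w=1

u=-8, v=-5, w=1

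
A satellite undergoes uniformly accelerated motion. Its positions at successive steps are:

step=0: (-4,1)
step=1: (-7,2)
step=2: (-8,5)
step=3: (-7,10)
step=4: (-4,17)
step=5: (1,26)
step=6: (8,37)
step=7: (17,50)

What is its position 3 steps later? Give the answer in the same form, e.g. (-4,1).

Taking differences between consecutive positions: (-3,+1), (-1,+3), (+1,+5), (+3,+7), (+5,+9), (+7,+11), (+9,+13). These grow by (+2,+2) each step.
step 8: (17,50) + (+11,+15) → (28,65)
step 9: (28,65) + (+13,+17) → (41,82)
step 10: (41,82) + (+15,+19) → (56,101)

(56,101)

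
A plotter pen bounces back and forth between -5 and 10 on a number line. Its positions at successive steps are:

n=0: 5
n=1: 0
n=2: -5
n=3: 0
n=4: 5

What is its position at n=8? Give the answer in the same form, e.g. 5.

The value travels 5 per step and bounces off the walls at -5 and 10.
  step 5: 5 → 10
  step 6: 10 → 5
  step 7: 5 → 0
  step 8: 0 → -5

-5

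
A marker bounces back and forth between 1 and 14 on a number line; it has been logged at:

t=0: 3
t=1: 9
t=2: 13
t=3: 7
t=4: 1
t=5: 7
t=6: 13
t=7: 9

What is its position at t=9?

5

The value reflects between 1 and 14, moving 6 per step.
  step 8: 9 → 3
  step 9: 3 → 5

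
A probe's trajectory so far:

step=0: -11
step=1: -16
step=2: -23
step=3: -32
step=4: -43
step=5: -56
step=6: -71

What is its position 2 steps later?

Successive displacements: -5, -7, -9, -11, -13, -15 — each changes by -2.
step 7: -71 − 17 → -88
step 8: -88 − 19 → -107

-107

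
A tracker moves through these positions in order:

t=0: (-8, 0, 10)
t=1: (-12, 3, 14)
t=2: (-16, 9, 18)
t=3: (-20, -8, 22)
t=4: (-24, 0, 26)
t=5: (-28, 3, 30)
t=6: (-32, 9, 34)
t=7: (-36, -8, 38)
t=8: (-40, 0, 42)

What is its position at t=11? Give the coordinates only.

First: linear, -4 per step → -52 at step 11.
Second: cycles through 0, 3, 9, -8 every 4 steps. Step 11 lands at position 3 of the cycle → -8.
Third: linear, +4 per step → 54 at step 11.

(-52, -8, 54)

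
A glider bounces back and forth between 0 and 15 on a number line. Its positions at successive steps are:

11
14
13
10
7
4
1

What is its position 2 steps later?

The value travels 3 per step and bounces off the walls at 0 and 15.
  step 7: 1 → 2
  step 8: 2 → 5

5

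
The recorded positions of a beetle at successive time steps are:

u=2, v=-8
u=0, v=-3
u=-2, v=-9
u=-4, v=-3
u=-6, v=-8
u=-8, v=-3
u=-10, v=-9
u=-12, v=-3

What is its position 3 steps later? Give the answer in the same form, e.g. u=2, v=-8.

u=-18, v=-9

U: linear, -2 per step → -18 at step 10.
V: cycles through -8, -3, -9, -3 every 4 steps. Step 10 lands at position 2 of the cycle → -9.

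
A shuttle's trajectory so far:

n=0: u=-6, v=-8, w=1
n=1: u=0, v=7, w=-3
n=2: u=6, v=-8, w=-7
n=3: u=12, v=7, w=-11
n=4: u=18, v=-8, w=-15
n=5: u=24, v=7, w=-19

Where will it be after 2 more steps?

U: linear, +6 per step → 36 at step 7.
V: cycles through -8, 7 every 2 steps. Step 7 lands at position 1 of the cycle → 7.
W: linear, -4 per step → -27 at step 7.

u=36, v=7, w=-27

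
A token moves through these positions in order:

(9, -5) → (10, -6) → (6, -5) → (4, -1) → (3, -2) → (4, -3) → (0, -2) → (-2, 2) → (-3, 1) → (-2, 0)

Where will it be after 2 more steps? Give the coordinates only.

(-8, 5)

Step-to-step displacements: (+1, -1), (-4, +1), (-2, +4), (-1, -1), (+1, -1), (-4, +1), (-2, +4), (-1, -1), (+1, -1) — a repeating cycle of length 4.
step 10: apply (-4, +1) → (-6, 1)
step 11: apply (-2, +4) → (-8, 5)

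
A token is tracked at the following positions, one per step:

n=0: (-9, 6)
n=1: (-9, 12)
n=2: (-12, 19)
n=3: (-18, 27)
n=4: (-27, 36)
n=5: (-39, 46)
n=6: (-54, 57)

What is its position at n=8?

Taking differences between consecutive positions: (+0, +6), (-3, +7), (-6, +8), (-9, +9), (-12, +10), (-15, +11). These grow by (-3, +1) each step.
step 7: (-54, 57) + (-18, +12) → (-72, 69)
step 8: (-72, 69) + (-21, +13) → (-93, 82)

(-93, 82)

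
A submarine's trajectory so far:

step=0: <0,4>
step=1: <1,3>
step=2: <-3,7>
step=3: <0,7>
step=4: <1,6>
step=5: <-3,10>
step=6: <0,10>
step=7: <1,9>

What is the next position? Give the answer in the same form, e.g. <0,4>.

The moves between consecutive positions are <+1,-1>, <-4,+4>, <+3,+0>, <+1,-1>, <-4,+4>, <+3,+0>, <+1,-1>; they repeat the 3-cycle [<+1,-1>, <-4,+4>, <+3,+0>].
step 8: apply <-4,+4> → <-3,13>

<-3,13>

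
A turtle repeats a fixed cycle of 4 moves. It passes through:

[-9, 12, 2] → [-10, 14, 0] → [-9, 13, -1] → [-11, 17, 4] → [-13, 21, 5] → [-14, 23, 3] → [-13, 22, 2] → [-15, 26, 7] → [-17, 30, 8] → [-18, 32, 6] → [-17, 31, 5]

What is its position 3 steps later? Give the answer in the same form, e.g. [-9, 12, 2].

The moves between consecutive positions are [-1, +2, -2], [+1, -1, -1], [-2, +4, +5], [-2, +4, +1], [-1, +2, -2], [+1, -1, -1], [-2, +4, +5], [-2, +4, +1], [-1, +2, -2], [+1, -1, -1]; they repeat the 4-cycle [[-1, +2, -2], [+1, -1, -1], [-2, +4, +5], [-2, +4, +1]].
step 11: apply [-2, +4, +5] → [-19, 35, 10]
step 12: apply [-2, +4, +1] → [-21, 39, 11]
step 13: apply [-1, +2, -2] → [-22, 41, 9]

[-22, 41, 9]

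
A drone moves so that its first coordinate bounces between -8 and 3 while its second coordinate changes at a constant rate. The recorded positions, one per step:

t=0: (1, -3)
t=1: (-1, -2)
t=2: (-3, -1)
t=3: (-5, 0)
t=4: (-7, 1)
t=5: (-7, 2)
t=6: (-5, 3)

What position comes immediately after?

(-3, 4)

The first coordinate reflects between -8 and 3, moving 2 per step.
  step 7: -5 → -3
The second coordinate changes by +1 each step: at step 7 it is 4.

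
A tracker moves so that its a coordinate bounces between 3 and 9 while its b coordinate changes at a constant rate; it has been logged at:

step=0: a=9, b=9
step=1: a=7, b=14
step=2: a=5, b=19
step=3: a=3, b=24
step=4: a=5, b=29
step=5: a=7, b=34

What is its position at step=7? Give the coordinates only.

a=7, b=44

The a coordinate travels 2 per step and bounces off the walls at 3 and 9.
  step 6: 7 → 9
  step 7: 9 → 7
The b coordinate changes by +5 each step: at step 7 it is 44.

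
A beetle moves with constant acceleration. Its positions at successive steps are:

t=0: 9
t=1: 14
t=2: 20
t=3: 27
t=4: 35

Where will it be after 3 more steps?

65

Taking differences between consecutive positions: +5, +6, +7, +8. These grow by +1 each step.
step 5: 35 + 9 → 44
step 6: 44 + 10 → 54
step 7: 54 + 11 → 65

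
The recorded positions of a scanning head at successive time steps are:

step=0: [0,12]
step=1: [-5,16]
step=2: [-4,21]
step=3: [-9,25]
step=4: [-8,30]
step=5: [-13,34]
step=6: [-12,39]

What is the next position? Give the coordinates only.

The moves between consecutive positions are [-5,+4], [+1,+5], [-5,+4], [+1,+5], [-5,+4], [+1,+5]; they repeat the 2-cycle [[-5,+4], [+1,+5]].
step 7: apply [-5,+4] → [-17,43]

[-17,43]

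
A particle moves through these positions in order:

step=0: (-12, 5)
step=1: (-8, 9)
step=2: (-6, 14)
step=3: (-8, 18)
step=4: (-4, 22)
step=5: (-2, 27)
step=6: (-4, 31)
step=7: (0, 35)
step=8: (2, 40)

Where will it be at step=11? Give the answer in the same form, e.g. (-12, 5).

(6, 53)

Step-to-step displacements: (+4, +4), (+2, +5), (-2, +4), (+4, +4), (+2, +5), (-2, +4), (+4, +4), (+2, +5) — a repeating cycle of length 3.
step 9: apply (-2, +4) → (0, 44)
step 10: apply (+4, +4) → (4, 48)
step 11: apply (+2, +5) → (6, 53)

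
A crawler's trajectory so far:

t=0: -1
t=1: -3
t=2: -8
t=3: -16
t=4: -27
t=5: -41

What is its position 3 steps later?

-101

First differences are -2, -5, -8, -11, -14; their common second difference is -3 (constant acceleration).
step 6: -41 − 17 → -58
step 7: -58 − 20 → -78
step 8: -78 − 23 → -101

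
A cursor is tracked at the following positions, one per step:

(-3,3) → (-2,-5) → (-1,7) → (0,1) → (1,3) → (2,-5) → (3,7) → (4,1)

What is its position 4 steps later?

First: linear, +1 per step → 8 at step 11.
Second: cycles through 3, -5, 7, 1 every 4 steps. Step 11 lands at position 3 of the cycle → 1.

(8,1)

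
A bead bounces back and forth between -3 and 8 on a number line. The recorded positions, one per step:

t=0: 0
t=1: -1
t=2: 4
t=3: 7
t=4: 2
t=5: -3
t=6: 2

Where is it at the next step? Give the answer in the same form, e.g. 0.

The value reflects between -3 and 8, moving 5 per step.
  step 7: 2 → 7

7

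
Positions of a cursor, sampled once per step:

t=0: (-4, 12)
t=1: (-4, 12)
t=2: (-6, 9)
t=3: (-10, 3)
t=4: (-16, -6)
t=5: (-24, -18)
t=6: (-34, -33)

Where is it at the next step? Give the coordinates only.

(-46, -51)

First differences are (+0, +0), (-2, -3), (-4, -6), (-6, -9), (-8, -12), (-10, -15); their common second difference is (-2, -3) (constant acceleration).
step 7: (-34, -33) + (-12, -18) → (-46, -51)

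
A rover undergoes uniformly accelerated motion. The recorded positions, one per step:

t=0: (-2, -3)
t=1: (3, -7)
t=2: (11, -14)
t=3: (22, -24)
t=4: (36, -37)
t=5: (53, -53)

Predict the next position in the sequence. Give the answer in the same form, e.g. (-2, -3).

Successive displacements: (+5, -4), (+8, -7), (+11, -10), (+14, -13), (+17, -16) — each changes by (+3, -3).
step 6: (53, -53) + (+20, -19) → (73, -72)

(73, -72)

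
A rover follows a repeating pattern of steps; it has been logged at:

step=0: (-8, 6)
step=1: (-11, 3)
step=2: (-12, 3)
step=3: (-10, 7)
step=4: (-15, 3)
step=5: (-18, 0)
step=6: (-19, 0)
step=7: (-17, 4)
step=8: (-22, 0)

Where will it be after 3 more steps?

The moves between consecutive positions are (-3, -3), (-1, +0), (+2, +4), (-5, -4), (-3, -3), (-1, +0), (+2, +4), (-5, -4); they repeat the 4-cycle [(-3, -3), (-1, +0), (+2, +4), (-5, -4)].
step 9: apply (-3, -3) → (-25, -3)
step 10: apply (-1, +0) → (-26, -3)
step 11: apply (+2, +4) → (-24, 1)

(-24, 1)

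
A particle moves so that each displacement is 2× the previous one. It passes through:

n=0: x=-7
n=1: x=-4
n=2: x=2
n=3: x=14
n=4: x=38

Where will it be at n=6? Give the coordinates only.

x=182

Consecutive displacements +3, +6, +12, +24 scale by a factor of 2 each step.
step 5: 38 + 48 → x=86
step 6: 86 + 96 → x=182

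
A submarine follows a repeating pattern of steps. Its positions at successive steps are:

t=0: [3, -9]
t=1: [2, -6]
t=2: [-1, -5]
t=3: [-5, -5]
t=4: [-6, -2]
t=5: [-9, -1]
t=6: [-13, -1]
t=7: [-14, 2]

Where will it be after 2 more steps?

Differencing gives [-1, +3], [-3, +1], [-4, +0], [-1, +3], [-3, +1], [-4, +0], [-1, +3]. This is the pattern [-1, +3], [-3, +1], [-4, +0] repeated.
step 8: apply [-3, +1] → [-17, 3]
step 9: apply [-4, +0] → [-21, 3]

[-21, 3]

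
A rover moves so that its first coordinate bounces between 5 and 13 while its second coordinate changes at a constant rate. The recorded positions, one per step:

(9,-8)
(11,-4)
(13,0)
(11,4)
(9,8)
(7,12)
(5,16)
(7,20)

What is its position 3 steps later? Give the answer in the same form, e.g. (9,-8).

The first coordinate reflects between 5 and 13, moving 2 per step.
  step 8: 7 → 9
  step 9: 9 → 11
  step 10: 11 → 13
The second coordinate changes by +4 each step: at step 10 it is 32.

(13,32)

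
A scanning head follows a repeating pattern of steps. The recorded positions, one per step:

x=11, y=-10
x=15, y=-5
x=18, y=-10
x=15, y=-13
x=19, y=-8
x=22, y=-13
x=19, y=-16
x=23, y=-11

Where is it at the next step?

Step-to-step displacements: (+4, +5), (+3, -5), (-3, -3), (+4, +5), (+3, -5), (-3, -3), (+4, +5) — a repeating cycle of length 3.
step 8: apply (+3, -5) → x=26, y=-16

x=26, y=-16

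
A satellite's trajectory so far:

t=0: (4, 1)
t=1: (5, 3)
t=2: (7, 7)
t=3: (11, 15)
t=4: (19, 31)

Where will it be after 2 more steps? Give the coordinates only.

The jumps are (+1, +2), (+2, +4), (+4, +8), (+8, +16) — a geometric progression with ratio 2.
step 5: (19, 31) + (+16, +32) → (35, 63)
step 6: (35, 63) + (+32, +64) → (67, 127)

(67, 127)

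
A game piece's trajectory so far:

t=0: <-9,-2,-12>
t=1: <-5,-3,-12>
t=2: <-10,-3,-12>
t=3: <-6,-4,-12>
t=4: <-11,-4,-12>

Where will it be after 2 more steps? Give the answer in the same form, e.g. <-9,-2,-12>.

<-12,-5,-12>

Differencing gives <+4,-1,+0>, <-5,+0,+0>, <+4,-1,+0>, <-5,+0,+0>. This is the pattern <+4,-1,+0>, <-5,+0,+0> repeated.
step 5: apply <+4,-1,+0> → <-7,-5,-12>
step 6: apply <-5,+0,+0> → <-12,-5,-12>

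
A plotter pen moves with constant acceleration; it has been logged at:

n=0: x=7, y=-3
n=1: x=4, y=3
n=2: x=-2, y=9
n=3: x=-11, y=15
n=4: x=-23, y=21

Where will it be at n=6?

Successive displacements: (-3, +6), (-6, +6), (-9, +6), (-12, +6) — each changes by (-3, +0).
step 5: x=-23, y=21 + (-15, +6) → x=-38, y=27
step 6: x=-38, y=27 + (-18, +6) → x=-56, y=33

x=-56, y=33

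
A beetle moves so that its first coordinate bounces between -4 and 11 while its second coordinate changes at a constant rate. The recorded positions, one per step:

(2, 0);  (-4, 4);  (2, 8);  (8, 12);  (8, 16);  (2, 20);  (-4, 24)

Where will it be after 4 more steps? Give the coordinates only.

The first coordinate reflects between -4 and 11, moving 6 per step.
  step 7: -4 → 2
  step 8: 2 → 8
  step 9: 8 → 8
  step 10: 8 → 2
The second coordinate changes by +4 each step: at step 10 it is 40.

(2, 40)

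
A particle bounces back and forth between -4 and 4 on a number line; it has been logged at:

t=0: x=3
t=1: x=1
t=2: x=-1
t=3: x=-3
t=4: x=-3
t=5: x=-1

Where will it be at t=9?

The value reflects between -4 and 4, moving 2 per step.
  step 6: -1 → 1
  step 7: 1 → 3
  step 8: 3 → 3
  step 9: 3 → 1

x=1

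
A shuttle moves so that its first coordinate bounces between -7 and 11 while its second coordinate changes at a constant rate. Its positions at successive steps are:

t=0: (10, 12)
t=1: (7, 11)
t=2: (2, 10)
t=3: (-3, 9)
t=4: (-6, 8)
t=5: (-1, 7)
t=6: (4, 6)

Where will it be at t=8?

The first coordinate travels 5 per step and bounces off the walls at -7 and 11.
  step 7: 4 → 9
  step 8: 9 → 8
The second coordinate changes by -1 each step: at step 8 it is 4.

(8, 4)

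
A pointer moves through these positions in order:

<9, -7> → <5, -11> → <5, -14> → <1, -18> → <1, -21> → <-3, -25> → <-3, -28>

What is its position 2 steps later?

Differencing gives <-4, -4>, <+0, -3>, <-4, -4>, <+0, -3>, <-4, -4>, <+0, -3>. This is the pattern <-4, -4>, <+0, -3> repeated.
step 7: apply <-4, -4> → <-7, -32>
step 8: apply <+0, -3> → <-7, -35>

<-7, -35>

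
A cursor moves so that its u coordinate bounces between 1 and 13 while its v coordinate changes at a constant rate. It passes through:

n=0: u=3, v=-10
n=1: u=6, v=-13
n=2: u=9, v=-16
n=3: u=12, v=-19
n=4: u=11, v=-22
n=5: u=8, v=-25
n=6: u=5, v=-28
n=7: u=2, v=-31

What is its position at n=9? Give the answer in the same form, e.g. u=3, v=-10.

The u coordinate reflects between 1 and 13, moving 3 per step.
  step 8: 2 → 3
  step 9: 3 → 6
The v coordinate changes by -3 each step: at step 9 it is -37.

u=6, v=-37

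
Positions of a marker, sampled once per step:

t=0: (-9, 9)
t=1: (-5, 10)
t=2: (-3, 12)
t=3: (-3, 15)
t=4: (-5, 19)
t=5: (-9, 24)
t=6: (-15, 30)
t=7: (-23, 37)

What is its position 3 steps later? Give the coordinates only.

Successive displacements: (+4, +1), (+2, +2), (+0, +3), (-2, +4), (-4, +5), (-6, +6), (-8, +7) — each changes by (-2, +1).
step 8: (-23, 37) + (-10, +8) → (-33, 45)
step 9: (-33, 45) + (-12, +9) → (-45, 54)
step 10: (-45, 54) + (-14, +10) → (-59, 64)

(-59, 64)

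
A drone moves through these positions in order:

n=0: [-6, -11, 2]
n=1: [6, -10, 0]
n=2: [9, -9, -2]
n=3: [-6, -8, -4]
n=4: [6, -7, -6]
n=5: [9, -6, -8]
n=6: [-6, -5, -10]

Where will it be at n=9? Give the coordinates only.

The first coordinate repeats the cycle [-6, 6, 9] with period 3; step 9 mod 3 = 0, giving -6.
The second coordinate changes by +1 each step, so at step 9 it is -11 + 9·(1) = -2.
The third coordinate changes by -2 each step, so at step 9 it is 2 + 9·(-2) = -16.

[-6, -2, -16]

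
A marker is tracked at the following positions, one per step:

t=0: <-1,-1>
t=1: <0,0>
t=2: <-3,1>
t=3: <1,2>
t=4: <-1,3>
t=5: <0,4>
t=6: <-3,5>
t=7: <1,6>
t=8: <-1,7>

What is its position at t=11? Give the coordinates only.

<1,10>

First: cycles through -1, 0, -3, 1 every 4 steps. Step 11 lands at position 3 of the cycle → 1.
Second: linear, +1 per step → 10 at step 11.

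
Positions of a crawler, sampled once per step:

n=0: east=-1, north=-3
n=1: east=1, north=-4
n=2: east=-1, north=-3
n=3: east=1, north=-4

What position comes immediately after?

The jumps are (+2,-1), (-2,+1), (+2,-1) — a geometric progression with ratio -1.
step 4: east=1, north=-4 + (-2,+1) → east=-1, north=-3

east=-1, north=-3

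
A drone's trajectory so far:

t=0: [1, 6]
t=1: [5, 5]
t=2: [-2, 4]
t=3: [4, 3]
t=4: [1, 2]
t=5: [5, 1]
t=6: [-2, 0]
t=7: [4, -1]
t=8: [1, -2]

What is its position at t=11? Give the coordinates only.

The first coordinate repeats the cycle [1, 5, -2, 4] with period 4; step 11 mod 4 = 3, giving 4.
The second coordinate changes by -1 each step, so at step 11 it is 6 + 11·(-1) = -5.

[4, -5]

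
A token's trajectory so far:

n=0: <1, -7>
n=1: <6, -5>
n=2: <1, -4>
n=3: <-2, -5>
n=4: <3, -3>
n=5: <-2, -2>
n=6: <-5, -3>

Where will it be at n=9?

Differencing gives <+5, +2>, <-5, +1>, <-3, -1>, <+5, +2>, <-5, +1>, <-3, -1>. This is the pattern <+5, +2>, <-5, +1>, <-3, -1> repeated.
step 7: apply <+5, +2> → <0, -1>
step 8: apply <-5, +1> → <-5, 0>
step 9: apply <-3, -1> → <-8, -1>

<-8, -1>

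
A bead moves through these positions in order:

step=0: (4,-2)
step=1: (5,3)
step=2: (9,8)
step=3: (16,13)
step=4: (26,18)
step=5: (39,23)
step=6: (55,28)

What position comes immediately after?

Taking differences between consecutive positions: (+1,+5), (+4,+5), (+7,+5), (+10,+5), (+13,+5), (+16,+5). These grow by (+3,+0) each step.
step 7: (55,28) + (+19,+5) → (74,33)

(74,33)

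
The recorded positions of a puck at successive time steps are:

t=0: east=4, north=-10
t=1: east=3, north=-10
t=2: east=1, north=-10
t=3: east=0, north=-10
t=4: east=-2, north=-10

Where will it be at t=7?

The moves between consecutive positions are (-1,+0), (-2,+0), (-1,+0), (-2,+0); they repeat the 2-cycle [(-1,+0), (-2,+0)].
step 5: apply (-1,+0) → east=-3, north=-10
step 6: apply (-2,+0) → east=-5, north=-10
step 7: apply (-1,+0) → east=-6, north=-10

east=-6, north=-10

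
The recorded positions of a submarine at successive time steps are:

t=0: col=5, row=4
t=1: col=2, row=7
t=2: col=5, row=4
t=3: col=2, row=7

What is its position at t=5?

col=2, row=7

Step-to-step displacements: (-3,+3), (+3,-3), (-3,+3); each is -1× the previous.
step 4: col=2, row=7 + (+3,-3) → col=5, row=4
step 5: col=5, row=4 + (-3,+3) → col=2, row=7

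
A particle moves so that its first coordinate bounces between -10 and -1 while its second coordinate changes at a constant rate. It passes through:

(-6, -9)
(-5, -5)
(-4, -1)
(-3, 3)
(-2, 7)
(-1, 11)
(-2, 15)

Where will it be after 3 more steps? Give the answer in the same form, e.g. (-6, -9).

(-5, 27)

The first coordinate reflects between -10 and -1, moving 1 per step.
  step 7: -2 → -3
  step 8: -3 → -4
  step 9: -4 → -5
The second coordinate changes by +4 each step: at step 9 it is 27.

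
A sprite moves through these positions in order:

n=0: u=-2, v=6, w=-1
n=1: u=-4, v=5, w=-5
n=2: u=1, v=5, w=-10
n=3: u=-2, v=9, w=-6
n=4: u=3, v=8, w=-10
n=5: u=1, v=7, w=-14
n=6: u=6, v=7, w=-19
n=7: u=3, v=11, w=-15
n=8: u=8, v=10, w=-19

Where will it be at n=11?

u=8, v=13, w=-24

Differencing gives (-2, -1, -4), (+5, +0, -5), (-3, +4, +4), (+5, -1, -4), (-2, -1, -4), (+5, +0, -5), (-3, +4, +4), (+5, -1, -4). This is the pattern (-2, -1, -4), (+5, +0, -5), (-3, +4, +4), (+5, -1, -4) repeated.
step 9: apply (-2, -1, -4) → u=6, v=9, w=-23
step 10: apply (+5, +0, -5) → u=11, v=9, w=-28
step 11: apply (-3, +4, +4) → u=8, v=13, w=-24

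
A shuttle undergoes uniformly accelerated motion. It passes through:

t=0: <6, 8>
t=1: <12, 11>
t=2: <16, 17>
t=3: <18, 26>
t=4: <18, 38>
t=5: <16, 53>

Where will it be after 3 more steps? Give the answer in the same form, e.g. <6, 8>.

Taking differences between consecutive positions: <+6, +3>, <+4, +6>, <+2, +9>, <+0, +12>, <-2, +15>. These grow by <-2, +3> each step.
step 6: <16, 53> + <-4, +18> → <12, 71>
step 7: <12, 71> + <-6, +21> → <6, 92>
step 8: <6, 92> + <-8, +24> → <-2, 116>

<-2, 116>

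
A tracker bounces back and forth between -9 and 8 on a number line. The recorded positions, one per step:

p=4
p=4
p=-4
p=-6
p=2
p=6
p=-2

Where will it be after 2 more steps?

The value travels 8 per step and bounces off the walls at -9 and 8.
  step 7: -2 → -8
  step 8: -8 → 0

p=0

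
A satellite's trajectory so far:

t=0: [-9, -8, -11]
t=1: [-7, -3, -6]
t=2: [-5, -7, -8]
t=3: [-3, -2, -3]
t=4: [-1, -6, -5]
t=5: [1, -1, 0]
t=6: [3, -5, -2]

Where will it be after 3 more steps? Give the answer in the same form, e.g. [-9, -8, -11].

[9, 1, 6]

Step-to-step displacements: [+2, +5, +5], [+2, -4, -2], [+2, +5, +5], [+2, -4, -2], [+2, +5, +5], [+2, -4, -2] — a repeating cycle of length 2.
step 7: apply [+2, +5, +5] → [5, 0, 3]
step 8: apply [+2, -4, -2] → [7, -4, 1]
step 9: apply [+2, +5, +5] → [9, 1, 6]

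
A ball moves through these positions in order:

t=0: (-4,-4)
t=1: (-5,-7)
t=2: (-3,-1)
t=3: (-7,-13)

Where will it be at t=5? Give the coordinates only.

(-15,-37)

The jumps are (-1,-3), (+2,+6), (-4,-12) — a geometric progression with ratio -2.
step 4: (-7,-13) + (+8,+24) → (1,11)
step 5: (1,11) + (-16,-48) → (-15,-37)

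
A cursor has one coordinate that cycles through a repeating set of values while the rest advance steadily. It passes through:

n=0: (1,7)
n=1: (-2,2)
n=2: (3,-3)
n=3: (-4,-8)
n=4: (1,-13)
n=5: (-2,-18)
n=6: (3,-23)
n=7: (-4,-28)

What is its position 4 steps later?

First: cycles through 1, -2, 3, -4 every 4 steps. Step 11 lands at position 3 of the cycle → -4.
Second: linear, -5 per step → -48 at step 11.

(-4,-48)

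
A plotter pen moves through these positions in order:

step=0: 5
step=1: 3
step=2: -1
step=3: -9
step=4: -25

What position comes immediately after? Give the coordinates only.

Consecutive displacements -2, -4, -8, -16 scale by a factor of 2 each step.
step 5: -25 − 32 → -57

-57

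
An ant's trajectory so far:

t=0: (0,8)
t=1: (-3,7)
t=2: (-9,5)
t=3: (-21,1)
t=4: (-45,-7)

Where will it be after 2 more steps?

The jumps are (-3,-1), (-6,-2), (-12,-4), (-24,-8) — a geometric progression with ratio 2.
step 5: (-45,-7) + (-48,-16) → (-93,-23)
step 6: (-93,-23) + (-96,-32) → (-189,-55)

(-189,-55)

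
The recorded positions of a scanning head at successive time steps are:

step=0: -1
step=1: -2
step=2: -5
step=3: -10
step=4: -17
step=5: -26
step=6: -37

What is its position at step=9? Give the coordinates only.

Taking differences between consecutive positions: -1, -3, -5, -7, -9, -11. These grow by -2 each step.
step 7: -37 − 13 → -50
step 8: -50 − 15 → -65
step 9: -65 − 17 → -82

-82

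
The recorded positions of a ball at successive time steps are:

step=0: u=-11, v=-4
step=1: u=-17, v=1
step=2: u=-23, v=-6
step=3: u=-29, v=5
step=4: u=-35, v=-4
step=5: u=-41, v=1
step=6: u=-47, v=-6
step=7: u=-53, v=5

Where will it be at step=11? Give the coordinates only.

U: linear, -6 per step → -77 at step 11.
V: cycles through -4, 1, -6, 5 every 4 steps. Step 11 lands at position 3 of the cycle → 5.

u=-77, v=5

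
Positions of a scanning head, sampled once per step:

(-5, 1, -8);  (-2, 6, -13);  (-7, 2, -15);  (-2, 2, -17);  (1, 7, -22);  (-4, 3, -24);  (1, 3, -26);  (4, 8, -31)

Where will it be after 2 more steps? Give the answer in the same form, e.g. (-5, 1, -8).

(4, 4, -35)

Differencing gives (+3, +5, -5), (-5, -4, -2), (+5, +0, -2), (+3, +5, -5), (-5, -4, -2), (+5, +0, -2), (+3, +5, -5). This is the pattern (+3, +5, -5), (-5, -4, -2), (+5, +0, -2) repeated.
step 8: apply (-5, -4, -2) → (-1, 4, -33)
step 9: apply (+5, +0, -2) → (4, 4, -35)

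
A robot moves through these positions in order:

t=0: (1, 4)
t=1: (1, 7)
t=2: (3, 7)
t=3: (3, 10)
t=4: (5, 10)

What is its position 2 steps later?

Step-to-step displacements: (+0, +3), (+2, +0), (+0, +3), (+2, +0) — a repeating cycle of length 2.
step 5: apply (+0, +3) → (5, 13)
step 6: apply (+2, +0) → (7, 13)

(7, 13)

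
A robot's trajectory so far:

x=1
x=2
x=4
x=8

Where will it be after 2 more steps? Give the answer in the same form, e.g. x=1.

x=32

The jumps are +1, +2, +4 — a geometric progression with ratio 2.
step 4: 8 + 8 → x=16
step 5: 16 + 16 → x=32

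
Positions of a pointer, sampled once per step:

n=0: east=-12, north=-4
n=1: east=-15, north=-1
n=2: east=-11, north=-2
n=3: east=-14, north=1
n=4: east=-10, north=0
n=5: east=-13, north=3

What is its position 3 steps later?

east=-8, north=4

The moves between consecutive positions are (-3,+3), (+4,-1), (-3,+3), (+4,-1), (-3,+3); they repeat the 2-cycle [(-3,+3), (+4,-1)].
step 6: apply (+4,-1) → east=-9, north=2
step 7: apply (-3,+3) → east=-12, north=5
step 8: apply (+4,-1) → east=-8, north=4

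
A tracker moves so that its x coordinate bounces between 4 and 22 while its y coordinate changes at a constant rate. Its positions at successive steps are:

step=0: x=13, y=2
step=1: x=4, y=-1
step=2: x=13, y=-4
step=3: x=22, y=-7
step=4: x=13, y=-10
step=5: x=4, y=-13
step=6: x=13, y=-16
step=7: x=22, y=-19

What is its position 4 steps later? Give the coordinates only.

The x coordinate reflects between 4 and 22, moving 9 per step.
  step 8: 22 → 13
  step 9: 13 → 4
  step 10: 4 → 13
  step 11: 13 → 22
The y coordinate changes by -3 each step: at step 11 it is -31.

x=22, y=-31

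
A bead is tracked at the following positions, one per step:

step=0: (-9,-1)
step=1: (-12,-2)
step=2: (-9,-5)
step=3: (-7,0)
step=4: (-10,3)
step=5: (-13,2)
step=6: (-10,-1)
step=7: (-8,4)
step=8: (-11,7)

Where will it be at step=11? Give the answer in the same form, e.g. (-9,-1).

(-9,8)

Differencing gives (-3,-1), (+3,-3), (+2,+5), (-3,+3), (-3,-1), (+3,-3), (+2,+5), (-3,+3). This is the pattern (-3,-1), (+3,-3), (+2,+5), (-3,+3) repeated.
step 9: apply (-3,-1) → (-14,6)
step 10: apply (+3,-3) → (-11,3)
step 11: apply (+2,+5) → (-9,8)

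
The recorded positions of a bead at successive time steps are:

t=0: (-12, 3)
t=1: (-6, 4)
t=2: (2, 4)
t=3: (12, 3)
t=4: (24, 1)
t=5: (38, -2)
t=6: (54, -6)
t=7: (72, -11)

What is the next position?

First differences are (+6, +1), (+8, +0), (+10, -1), (+12, -2), (+14, -3), (+16, -4), (+18, -5); their common second difference is (+2, -1) (constant acceleration).
step 8: (72, -11) + (+20, -6) → (92, -17)

(92, -17)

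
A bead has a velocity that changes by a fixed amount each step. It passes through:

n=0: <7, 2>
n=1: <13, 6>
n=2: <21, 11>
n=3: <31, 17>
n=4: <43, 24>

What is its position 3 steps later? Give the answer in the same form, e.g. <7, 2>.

<91, 51>

Successive displacements: <+6, +4>, <+8, +5>, <+10, +6>, <+12, +7> — each changes by <+2, +1>.
step 5: <43, 24> + <+14, +8> → <57, 32>
step 6: <57, 32> + <+16, +9> → <73, 41>
step 7: <73, 41> + <+18, +10> → <91, 51>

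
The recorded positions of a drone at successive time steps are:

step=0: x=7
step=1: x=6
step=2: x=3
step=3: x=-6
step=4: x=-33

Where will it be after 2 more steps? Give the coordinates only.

x=-357

Consecutive displacements -1, -3, -9, -27 scale by a factor of 3 each step.
step 5: -33 − 81 → x=-114
step 6: -114 − 243 → x=-357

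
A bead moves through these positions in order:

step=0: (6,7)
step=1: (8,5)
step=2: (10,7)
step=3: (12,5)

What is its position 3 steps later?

(18,7)

First: linear, +2 per step → 18 at step 6.
Second: cycles through 7, 5 every 2 steps. Step 6 lands at position 0 of the cycle → 7.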